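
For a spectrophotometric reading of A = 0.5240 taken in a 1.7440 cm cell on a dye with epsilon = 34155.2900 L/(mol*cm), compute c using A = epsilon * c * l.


Formula: c = A / (epsilon * l)
Substituting: c = 0.5240 / (34155.2900 * 1.7440)
Result: 8.7968e-06 mol/L


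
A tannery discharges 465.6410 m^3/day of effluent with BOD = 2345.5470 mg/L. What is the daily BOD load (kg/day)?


Formula: BOD_load = volume * conc / 1000
Substituting: BOD_load = 465.6410 * 2345.5470 / 1000
Result: 1092.1829 kg/day


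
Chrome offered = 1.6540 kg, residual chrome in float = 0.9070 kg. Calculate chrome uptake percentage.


Formula: Uptake = (offered - residual) / offered * 100
Substituting: Uptake = (1.6540 - 0.9070) / 1.6540 * 100
Result: 45.1632 %


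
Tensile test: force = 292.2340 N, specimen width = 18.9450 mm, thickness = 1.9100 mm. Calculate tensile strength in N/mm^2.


Formula: TS = force / (width * thickness)
Substituting: TS = 292.2340 / (18.9450 * 1.9100)
Result: 8.0761 N/mm^2


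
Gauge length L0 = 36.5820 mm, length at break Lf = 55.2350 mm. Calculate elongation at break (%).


Formula: Elongation = (Lf - L0) / L0 * 100
Substituting: Elongation = (55.2350 - 36.5820) / 36.5820 * 100
Result: 50.9896 %


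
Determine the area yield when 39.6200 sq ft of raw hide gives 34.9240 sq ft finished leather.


Formula: Yield = finished / raw * 100
Substituting: Yield = 34.9240 / 39.6200 * 100
Result: 88.1474 %


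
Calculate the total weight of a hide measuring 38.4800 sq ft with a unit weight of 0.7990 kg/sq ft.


Formula: Weight = area * weight_per_sqft
Substituting: Weight = 38.4800 * 0.7990
Result: 30.7455 kg


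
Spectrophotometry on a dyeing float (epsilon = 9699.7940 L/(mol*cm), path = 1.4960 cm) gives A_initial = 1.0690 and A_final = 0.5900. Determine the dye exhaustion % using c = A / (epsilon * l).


c_initial = A_i / (epsilon * l) = 1.0690 / (9699.7940 * 1.4960) = 7.3669e-05 mol/L
c_final = A_f / (epsilon * l) = 0.5900 / (9699.7940 * 1.4960) = 4.0659e-05 mol/L
Exhaustion = (c_initial - c_final) / c_initial * 100 = (7.3669e-05 - 4.0659e-05) / 7.3669e-05 * 100 = 44.8082 %


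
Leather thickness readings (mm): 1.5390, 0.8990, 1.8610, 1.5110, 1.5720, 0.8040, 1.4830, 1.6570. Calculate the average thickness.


Formula: Average = sum / n
Substituting: Average = 11.3260 / 8
Result: 1.4158 mm


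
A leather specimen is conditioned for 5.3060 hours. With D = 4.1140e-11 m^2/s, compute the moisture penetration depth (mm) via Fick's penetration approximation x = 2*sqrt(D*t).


t = 5.3060 hr * 3600 = 19101.6000 s
D * t = 4.1140e-11 * 19101.6000 = 7.8584e-07
x = 2 * sqrt(D*t) = 2 * sqrt(7.8584e-07) = 0.00177295 m = 1.7730 mm


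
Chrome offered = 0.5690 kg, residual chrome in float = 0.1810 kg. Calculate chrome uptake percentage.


Formula: Uptake = (offered - residual) / offered * 100
Substituting: Uptake = (0.5690 - 0.1810) / 0.5690 * 100
Result: 68.1898 %


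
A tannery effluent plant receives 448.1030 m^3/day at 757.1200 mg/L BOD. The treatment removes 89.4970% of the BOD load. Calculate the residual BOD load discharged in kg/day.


Load_in = volume * conc / 1000 = 448.1030 * 757.1200 / 1000 = 339.2677 kg/day
Removed = Load_in * eff / 100 = 339.2677 * 89.4970 / 100 = 303.6345 kg/day
Load_out = Load_in - Removed = 339.2677 - 303.6345 = 35.6333 kg/day


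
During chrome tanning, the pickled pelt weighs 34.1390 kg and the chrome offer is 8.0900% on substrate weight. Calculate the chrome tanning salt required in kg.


Formula: Chrome = substrate * pct / 100
Substituting: Chrome = 34.1390 * 8.0900 / 100
Result: 2.7618 kg


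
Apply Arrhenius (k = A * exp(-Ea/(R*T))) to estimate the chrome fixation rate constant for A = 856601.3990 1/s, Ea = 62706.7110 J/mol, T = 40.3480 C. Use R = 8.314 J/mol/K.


T_K = T_C + 273.15 = 40.3480 + 273.15 = 313.4980 K
exponent = -Ea / (R * T_K) = -62706.7110 / (8.314 * 313.4980) = -24.0585
k = A * exp(exponent) = 856601.3990 * exp(-24.0585) = 3.0499e-05 1/s


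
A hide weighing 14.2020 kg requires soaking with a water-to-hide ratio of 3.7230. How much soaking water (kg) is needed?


Formula: Water = hide_weight * ratio
Substituting: Water = 14.2020 * 3.7230
Result: 52.8740 kg


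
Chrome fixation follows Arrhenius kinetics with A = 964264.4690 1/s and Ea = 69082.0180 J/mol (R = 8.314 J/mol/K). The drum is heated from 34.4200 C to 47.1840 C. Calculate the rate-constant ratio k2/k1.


T1 = 34.4200 + 273.15 = 307.5700 K; T2 = 47.1840 + 273.15 = 320.3340 K
k1 = A * exp(-Ea/(R*T1)) = 964264.4690 * exp(-69082.0180/(8.314*307.5700)) = 1.7847e-06 1/s
k2 = A * exp(-Ea/(R*T2)) = 964264.4690 * exp(-69082.0180/(8.314*320.3340)) = 5.2368e-06 1/s
k2/k1 = 5.2368e-06 / 1.7847e-06 = 2.9343


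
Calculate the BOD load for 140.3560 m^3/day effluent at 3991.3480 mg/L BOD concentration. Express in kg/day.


Formula: BOD_load = volume * conc / 1000
Substituting: BOD_load = 140.3560 * 3991.3480 / 1000
Result: 560.2096 kg/day


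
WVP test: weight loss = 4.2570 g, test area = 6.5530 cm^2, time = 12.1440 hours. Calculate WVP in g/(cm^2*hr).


Formula: WVP = loss / (area * time)
Substituting: WVP = 4.2570 / (6.5530 * 12.1440)
Result: 0.0534936 g/(cm^2*hr)


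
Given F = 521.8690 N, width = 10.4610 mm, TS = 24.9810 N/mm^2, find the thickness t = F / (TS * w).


Formula: t = F / (TS * w)
Substituting: t = 521.8690 / (24.9810 * 10.4610)
Result: 1.9970 mm


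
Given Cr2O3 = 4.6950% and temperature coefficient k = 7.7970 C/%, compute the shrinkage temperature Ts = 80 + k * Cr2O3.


Formula: Ts = 80 + k * Cr2O3
Substituting: Ts = 80 + 7.7970 * 4.6950
Result: 116.6069 C


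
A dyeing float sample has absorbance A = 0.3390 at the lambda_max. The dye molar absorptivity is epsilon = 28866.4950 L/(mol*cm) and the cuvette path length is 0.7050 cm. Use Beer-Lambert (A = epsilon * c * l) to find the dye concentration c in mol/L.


Formula: c = A / (epsilon * l)
Substituting: c = 0.3390 / (28866.4950 * 0.7050)
Result: 1.6658e-05 mol/L


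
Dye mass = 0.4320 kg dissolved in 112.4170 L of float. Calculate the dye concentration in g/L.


Formula: Conc = dye_mass(kg) / volume(L) * 1000
Substituting: Conc = 0.4320 / 112.4170 * 1000
Result: 3.8428 g/L


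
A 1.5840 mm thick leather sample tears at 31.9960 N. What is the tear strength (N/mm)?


Formula: Tear strength = force / thickness
Substituting: Tear strength = 31.9960 / 1.5840
Result: 20.1995 N/mm


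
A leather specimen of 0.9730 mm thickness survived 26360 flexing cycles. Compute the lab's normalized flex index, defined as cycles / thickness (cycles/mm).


Formula: Index = cycles / thickness
Substituting: Index = 26360 / 0.9730
Result: 27091.4697 cycles/mm


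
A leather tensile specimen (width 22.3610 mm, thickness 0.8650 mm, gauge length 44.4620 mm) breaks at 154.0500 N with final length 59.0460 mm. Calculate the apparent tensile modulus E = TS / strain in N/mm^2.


TS = F / (w * t) = 154.0500 / (22.3610 * 0.8650) = 7.9644 N/mm^2
strain = (Lf - L0) / L0 = (59.0460 - 44.4620) / 44.4620 = 0.3280
E = TS / strain = 7.9644 / 0.3280 = 24.2810 N/mm^2


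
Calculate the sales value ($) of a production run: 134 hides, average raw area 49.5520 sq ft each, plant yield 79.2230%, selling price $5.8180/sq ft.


Raw_total = N * avg_area = 134 * 49.5520 = 6639.9680 sq ft
Finished = Raw_total * yield / 100 = 6639.9680 * 79.2230 / 100 = 5260.3818 sq ft
Value = Finished * price = 5260.3818 * 5.8180 = 30604.9016 $


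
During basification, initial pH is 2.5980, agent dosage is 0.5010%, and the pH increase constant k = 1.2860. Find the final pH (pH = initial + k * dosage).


Formula: pH_final = pH_initial + k * base_pct
Substituting: pH_final = 2.5980 + 1.2860 * 0.5010
Result: 3.2423


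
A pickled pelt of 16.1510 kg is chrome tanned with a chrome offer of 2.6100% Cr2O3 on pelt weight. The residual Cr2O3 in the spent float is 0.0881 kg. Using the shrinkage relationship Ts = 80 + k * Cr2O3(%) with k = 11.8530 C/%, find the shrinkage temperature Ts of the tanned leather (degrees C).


Offered = pelt * offer_pct / 100 = 16.1510 * 2.6100 / 100 = 0.4215 kg
Uptake = offered - residual = 0.4215 - 0.0881 = 0.3334 kg
Cr2O3% on pelt = uptake / pelt * 100 = 0.3334 / 16.1510 * 100 = 2.0645 %
Ts = 80 + k * Cr2O3% = 80 + 11.8530 * 2.0645 = 104.4708 C


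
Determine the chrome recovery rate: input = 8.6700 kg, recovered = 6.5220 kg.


Formula: Recovery = recovered / input * 100
Substituting: Recovery = 6.5220 / 8.6700 * 100
Result: 75.2249 %


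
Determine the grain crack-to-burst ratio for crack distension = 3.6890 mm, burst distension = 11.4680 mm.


Formula: Ratio = crack / burst
Substituting: Ratio = 3.6890 / 11.4680
Result: 0.3217


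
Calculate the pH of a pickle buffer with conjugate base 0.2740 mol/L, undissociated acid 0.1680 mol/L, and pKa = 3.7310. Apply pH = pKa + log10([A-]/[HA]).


ratio = [A-] / [HA] = 0.2740 / 0.1680 = 1.6310
log10(ratio) = 0.2124
pH = pKa + log10(ratio) = 3.7310 + 0.2124 = 3.9434


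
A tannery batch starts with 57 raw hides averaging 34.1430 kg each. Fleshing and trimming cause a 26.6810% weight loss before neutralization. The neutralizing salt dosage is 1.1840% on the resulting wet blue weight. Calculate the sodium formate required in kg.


Total_raw = N * avg_wt = 57 * 34.1430 = 1946.1510 kg
Substrate = Total_raw * (1 - loss/100) = 1946.1510 * (1 - 26.6810/100) = 1426.8985 kg
Neutralizer = Substrate * pct / 100 = 1426.8985 * 1.1840 / 100 = 16.8945 kg


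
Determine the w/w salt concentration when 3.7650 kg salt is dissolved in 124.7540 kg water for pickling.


Formula: Conc = salt / (water + salt) * 100
Substituting: Conc = 3.7650 / (124.7540 + 3.7650) * 100
Result: 2.9295 %


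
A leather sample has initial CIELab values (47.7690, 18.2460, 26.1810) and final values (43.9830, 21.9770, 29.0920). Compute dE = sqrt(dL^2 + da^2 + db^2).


dL = -3.7860, da = 3.7310, db = 2.9110
dE = sqrt((-3.7860)^2 + 3.7310^2 + 2.9110^2) = 6.0604


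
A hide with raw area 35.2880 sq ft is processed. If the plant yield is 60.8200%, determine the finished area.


Formula: finished = raw * yield / 100
Substituting: finished = 35.2880 * 60.8200 / 100
Result: 21.4622 sq ft


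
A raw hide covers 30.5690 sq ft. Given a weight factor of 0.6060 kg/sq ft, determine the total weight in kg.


Formula: Weight = area * weight_per_sqft
Substituting: Weight = 30.5690 * 0.6060
Result: 18.5248 kg


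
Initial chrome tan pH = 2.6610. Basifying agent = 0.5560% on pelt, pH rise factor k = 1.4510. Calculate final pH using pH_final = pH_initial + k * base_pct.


Formula: pH_final = pH_initial + k * base_pct
Substituting: pH_final = 2.6610 + 1.4510 * 0.5560
Result: 3.4678


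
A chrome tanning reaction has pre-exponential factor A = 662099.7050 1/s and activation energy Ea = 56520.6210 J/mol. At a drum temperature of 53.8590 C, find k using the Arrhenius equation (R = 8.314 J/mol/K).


T_K = T_C + 273.15 = 53.8590 + 273.15 = 327.0090 K
exponent = -Ea / (R * T_K) = -56520.6210 / (8.314 * 327.0090) = -20.7892
k = A * exp(exponent) = 662099.7050 * exp(-20.7892) = 6.1987e-04 1/s


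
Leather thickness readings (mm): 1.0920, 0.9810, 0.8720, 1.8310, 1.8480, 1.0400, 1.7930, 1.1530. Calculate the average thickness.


Formula: Average = sum / n
Substituting: Average = 10.6100 / 8
Result: 1.3262 mm


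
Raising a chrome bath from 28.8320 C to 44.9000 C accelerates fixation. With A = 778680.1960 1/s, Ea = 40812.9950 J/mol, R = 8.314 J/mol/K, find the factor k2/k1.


T1 = 28.8320 + 273.15 = 301.9820 K; T2 = 44.9000 + 273.15 = 318.0500 K
k1 = A * exp(-Ea/(R*T1)) = 778680.1960 * exp(-40812.9950/(8.314*301.9820)) = 0.0678532 1/s
k2 = A * exp(-Ea/(R*T2)) = 778680.1960 * exp(-40812.9950/(8.314*318.0500)) = 0.1543 1/s
k2/k1 = 0.1543 / 0.0678532 = 2.2733


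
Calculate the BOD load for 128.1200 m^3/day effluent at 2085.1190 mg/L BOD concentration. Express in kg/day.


Formula: BOD_load = volume * conc / 1000
Substituting: BOD_load = 128.1200 * 2085.1190 / 1000
Result: 267.1454 kg/day


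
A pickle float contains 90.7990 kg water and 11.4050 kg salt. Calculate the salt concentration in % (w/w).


Formula: Conc = salt / (water + salt) * 100
Substituting: Conc = 11.4050 / (90.7990 + 11.4050) * 100
Result: 11.1591 %


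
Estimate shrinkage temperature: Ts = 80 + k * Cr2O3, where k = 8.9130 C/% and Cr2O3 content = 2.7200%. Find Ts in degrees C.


Formula: Ts = 80 + k * Cr2O3
Substituting: Ts = 80 + 8.9130 * 2.7200
Result: 104.2434 C


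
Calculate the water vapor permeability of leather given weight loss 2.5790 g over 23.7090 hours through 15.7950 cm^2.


Formula: WVP = loss / (area * time)
Substituting: WVP = 2.5790 / (15.7950 * 23.7090)
Result: 0.00688682 g/(cm^2*hr)


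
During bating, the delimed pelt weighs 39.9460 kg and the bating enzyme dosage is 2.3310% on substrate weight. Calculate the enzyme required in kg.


Formula: Enzyme = substrate * pct / 100
Substituting: Enzyme = 39.9460 * 2.3310 / 100
Result: 0.9311 kg


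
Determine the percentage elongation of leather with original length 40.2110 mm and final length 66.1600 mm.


Formula: Elongation = (Lf - L0) / L0 * 100
Substituting: Elongation = (66.1600 - 40.2110) / 40.2110 * 100
Result: 64.5321 %


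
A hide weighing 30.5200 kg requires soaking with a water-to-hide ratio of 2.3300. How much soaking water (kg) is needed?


Formula: Water = hide_weight * ratio
Substituting: Water = 30.5200 * 2.3300
Result: 71.1116 kg


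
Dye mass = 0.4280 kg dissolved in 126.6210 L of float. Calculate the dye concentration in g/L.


Formula: Conc = dye_mass(kg) / volume(L) * 1000
Substituting: Conc = 0.4280 / 126.6210 * 1000
Result: 3.3802 g/L


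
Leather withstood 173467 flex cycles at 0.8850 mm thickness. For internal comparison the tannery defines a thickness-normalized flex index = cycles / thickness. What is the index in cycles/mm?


Formula: Index = cycles / thickness
Substituting: Index = 173467 / 0.8850
Result: 196007.9096 cycles/mm


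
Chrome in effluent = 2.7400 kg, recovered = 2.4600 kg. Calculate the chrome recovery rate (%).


Formula: Recovery = recovered / input * 100
Substituting: Recovery = 2.4600 / 2.7400 * 100
Result: 89.7810 %


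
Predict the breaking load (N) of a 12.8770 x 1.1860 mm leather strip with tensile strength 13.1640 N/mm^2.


Formula: F = TS * w * t
Substituting: F = 13.1640 * 12.8770 * 1.1860
Result: 201.0422 N


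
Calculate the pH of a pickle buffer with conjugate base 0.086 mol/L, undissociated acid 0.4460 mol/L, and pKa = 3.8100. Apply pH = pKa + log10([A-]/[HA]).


ratio = [A-] / [HA] = 0.086 / 0.4460 = 0.1928
log10(ratio) = -0.7148
pH = pKa + log10(ratio) = 3.8100 - 0.7148 = 3.0952


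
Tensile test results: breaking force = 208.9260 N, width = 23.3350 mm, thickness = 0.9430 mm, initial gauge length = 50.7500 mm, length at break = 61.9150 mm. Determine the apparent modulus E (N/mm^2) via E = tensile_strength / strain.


TS = F / (w * t) = 208.9260 / (23.3350 * 0.9430) = 9.4945 N/mm^2
strain = (Lf - L0) / L0 = (61.9150 - 50.7500) / 50.7500 = 0.2200
E = TS / strain = 9.4945 / 0.2200 = 43.1569 N/mm^2


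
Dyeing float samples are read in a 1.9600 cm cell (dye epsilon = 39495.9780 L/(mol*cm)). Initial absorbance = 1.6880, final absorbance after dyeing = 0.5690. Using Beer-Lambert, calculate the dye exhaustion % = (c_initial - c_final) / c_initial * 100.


c_initial = A_i / (epsilon * l) = 1.6880 / (39495.9780 * 1.9600) = 2.1805e-05 mol/L
c_final = A_f / (epsilon * l) = 0.5690 / (39495.9780 * 1.9600) = 7.3503e-06 mol/L
Exhaustion = (c_initial - c_final) / c_initial * 100 = (2.1805e-05 - 7.3503e-06) / 2.1805e-05 * 100 = 66.2915 %


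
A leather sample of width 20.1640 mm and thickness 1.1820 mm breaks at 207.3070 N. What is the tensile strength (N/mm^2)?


Formula: TS = force / (width * thickness)
Substituting: TS = 207.3070 / (20.1640 * 1.1820)
Result: 8.6980 N/mm^2


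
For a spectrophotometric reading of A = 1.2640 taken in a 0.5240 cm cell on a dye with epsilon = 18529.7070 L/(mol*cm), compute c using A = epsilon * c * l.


Formula: c = A / (epsilon * l)
Substituting: c = 1.2640 / (18529.7070 * 0.5240)
Result: 1.3018e-04 mol/L


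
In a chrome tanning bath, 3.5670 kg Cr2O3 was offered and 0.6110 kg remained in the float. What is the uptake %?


Formula: Uptake = (offered - residual) / offered * 100
Substituting: Uptake = (3.5670 - 0.6110) / 3.5670 * 100
Result: 82.8708 %


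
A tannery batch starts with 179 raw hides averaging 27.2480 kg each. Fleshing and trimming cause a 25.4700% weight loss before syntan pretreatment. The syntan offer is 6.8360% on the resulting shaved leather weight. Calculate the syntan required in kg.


Total_raw = N * avg_wt = 179 * 27.2480 = 4877.3920 kg
Substrate = Total_raw * (1 - loss/100) = 4877.3920 * (1 - 25.4700/100) = 3635.1203 kg
Syntan = Substrate * pct / 100 = 3635.1203 * 6.8360 / 100 = 248.4968 kg


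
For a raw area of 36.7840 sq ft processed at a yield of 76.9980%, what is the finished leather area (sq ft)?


Formula: finished = raw * yield / 100
Substituting: finished = 36.7840 * 76.9980 / 100
Result: 28.3229 sq ft


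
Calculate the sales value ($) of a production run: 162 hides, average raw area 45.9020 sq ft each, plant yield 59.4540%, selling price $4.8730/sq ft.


Raw_total = N * avg_area = 162 * 45.9020 = 7436.1240 sq ft
Finished = Raw_total * yield / 100 = 7436.1240 * 59.4540 / 100 = 4421.0732 sq ft
Value = Finished * price = 4421.0732 * 4.8730 = 21543.8895 $


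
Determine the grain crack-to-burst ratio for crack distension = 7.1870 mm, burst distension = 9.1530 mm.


Formula: Ratio = crack / burst
Substituting: Ratio = 7.1870 / 9.1530
Result: 0.7852


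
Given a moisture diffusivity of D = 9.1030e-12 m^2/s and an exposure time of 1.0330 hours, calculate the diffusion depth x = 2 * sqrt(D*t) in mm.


t = 1.0330 hr * 3600 = 3718.8000 s
D * t = 9.1030e-12 * 3718.8000 = 3.3852e-08
x = 2 * sqrt(D*t) = 2 * sqrt(3.3852e-08) = 3.6798e-04 m = 0.3680 mm


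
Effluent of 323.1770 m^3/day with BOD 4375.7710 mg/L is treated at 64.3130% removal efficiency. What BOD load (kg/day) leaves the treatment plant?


Load_in = volume * conc / 1000 = 323.1770 * 4375.7710 / 1000 = 1414.1485 kg/day
Removed = Load_in * eff / 100 = 1414.1485 * 64.3130 / 100 = 909.4814 kg/day
Load_out = Load_in - Removed = 1414.1485 - 909.4814 = 504.6672 kg/day


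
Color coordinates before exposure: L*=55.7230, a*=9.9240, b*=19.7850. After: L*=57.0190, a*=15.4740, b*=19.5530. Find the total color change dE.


dL = 1.2960, da = 5.5500, db = -0.2320
dE = sqrt(1.2960^2 + 5.5500^2 + (-0.2320)^2) = 5.7040


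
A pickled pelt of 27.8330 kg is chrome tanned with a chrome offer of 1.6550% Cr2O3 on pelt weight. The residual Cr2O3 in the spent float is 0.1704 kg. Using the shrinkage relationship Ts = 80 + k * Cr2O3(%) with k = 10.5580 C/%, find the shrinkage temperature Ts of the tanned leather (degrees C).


Offered = pelt * offer_pct / 100 = 27.8330 * 1.6550 / 100 = 0.4606 kg
Uptake = offered - residual = 0.4606 - 0.1704 = 0.2902 kg
Cr2O3% on pelt = uptake / pelt * 100 = 0.2902 / 27.8330 * 100 = 1.0428 %
Ts = 80 + k * Cr2O3% = 80 + 10.5580 * 1.0428 = 91.0096 C


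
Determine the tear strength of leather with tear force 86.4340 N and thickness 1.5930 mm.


Formula: Tear strength = force / thickness
Substituting: Tear strength = 86.4340 / 1.5930
Result: 54.2586 N/mm


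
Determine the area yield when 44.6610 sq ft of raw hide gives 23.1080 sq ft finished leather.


Formula: Yield = finished / raw * 100
Substituting: Yield = 23.1080 / 44.6610 * 100
Result: 51.7409 %


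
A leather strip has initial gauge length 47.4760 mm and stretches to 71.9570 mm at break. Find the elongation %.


Formula: Elongation = (Lf - L0) / L0 * 100
Substituting: Elongation = (71.9570 - 47.4760) / 47.4760 * 100
Result: 51.5650 %


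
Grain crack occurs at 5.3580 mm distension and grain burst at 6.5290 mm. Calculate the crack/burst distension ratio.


Formula: Ratio = crack / burst
Substituting: Ratio = 5.3580 / 6.5290
Result: 0.8206


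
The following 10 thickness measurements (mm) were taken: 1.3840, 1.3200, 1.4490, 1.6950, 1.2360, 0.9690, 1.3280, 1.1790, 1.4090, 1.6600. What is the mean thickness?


Formula: Average = sum / n
Substituting: Average = 13.6290 / 10
Result: 1.3629 mm


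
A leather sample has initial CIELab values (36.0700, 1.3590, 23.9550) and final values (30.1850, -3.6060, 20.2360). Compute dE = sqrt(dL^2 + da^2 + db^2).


dL = -5.8850, da = -4.9650, db = -3.7190
dE = sqrt((-5.8850)^2 + (-4.9650)^2 + (-3.7190)^2) = 8.5508


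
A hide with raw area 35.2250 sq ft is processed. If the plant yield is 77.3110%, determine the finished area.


Formula: finished = raw * yield / 100
Substituting: finished = 35.2250 * 77.3110 / 100
Result: 27.2328 sq ft


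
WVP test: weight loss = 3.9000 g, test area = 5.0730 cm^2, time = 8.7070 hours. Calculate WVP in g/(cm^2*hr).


Formula: WVP = loss / (area * time)
Substituting: WVP = 3.9000 / (5.0730 * 8.7070)
Result: 0.088294 g/(cm^2*hr)


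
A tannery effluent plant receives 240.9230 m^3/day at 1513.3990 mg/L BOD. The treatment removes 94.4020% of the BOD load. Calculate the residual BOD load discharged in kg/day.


Load_in = volume * conc / 1000 = 240.9230 * 1513.3990 / 1000 = 364.6126 kg/day
Removed = Load_in * eff / 100 = 364.6126 * 94.4020 / 100 = 344.2016 kg/day
Load_out = Load_in - Removed = 364.6126 - 344.2016 = 20.4110 kg/day


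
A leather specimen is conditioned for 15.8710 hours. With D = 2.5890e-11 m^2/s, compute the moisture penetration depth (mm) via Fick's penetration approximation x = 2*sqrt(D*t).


t = 15.8710 hr * 3600 = 57135.6000 s
D * t = 2.5890e-11 * 57135.6000 = 1.4792e-06
x = 2 * sqrt(D*t) = 2 * sqrt(1.4792e-06) = 0.00243248 m = 2.4325 mm


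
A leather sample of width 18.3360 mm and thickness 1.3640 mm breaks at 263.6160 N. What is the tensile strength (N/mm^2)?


Formula: TS = force / (width * thickness)
Substituting: TS = 263.6160 / (18.3360 * 1.3640)
Result: 10.5403 N/mm^2


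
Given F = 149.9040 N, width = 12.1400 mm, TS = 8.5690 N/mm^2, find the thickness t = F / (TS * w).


Formula: t = F / (TS * w)
Substituting: t = 149.9040 / (8.5690 * 12.1400)
Result: 1.4410 mm


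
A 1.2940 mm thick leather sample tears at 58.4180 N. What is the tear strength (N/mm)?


Formula: Tear strength = force / thickness
Substituting: Tear strength = 58.4180 / 1.2940
Result: 45.1453 N/mm


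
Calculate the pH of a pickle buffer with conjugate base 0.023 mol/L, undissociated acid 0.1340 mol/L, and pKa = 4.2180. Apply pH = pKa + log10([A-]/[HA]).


ratio = [A-] / [HA] = 0.023 / 0.1340 = 0.1716
log10(ratio) = -0.7654
pH = pKa + log10(ratio) = 4.2180 - 0.7654 = 3.4526


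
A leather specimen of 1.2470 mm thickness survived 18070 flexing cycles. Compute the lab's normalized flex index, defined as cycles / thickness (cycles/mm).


Formula: Index = cycles / thickness
Substituting: Index = 18070 / 1.2470
Result: 14490.7779 cycles/mm


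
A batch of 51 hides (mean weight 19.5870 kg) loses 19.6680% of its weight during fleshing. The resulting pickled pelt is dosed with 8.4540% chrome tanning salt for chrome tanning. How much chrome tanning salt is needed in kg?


Total_raw = N * avg_wt = 51 * 19.5870 = 998.9370 kg
Substrate = Total_raw * (1 - loss/100) = 998.9370 * (1 - 19.6680/100) = 802.4661 kg
Chrome = Substrate * pct / 100 = 802.4661 * 8.4540 / 100 = 67.8405 kg


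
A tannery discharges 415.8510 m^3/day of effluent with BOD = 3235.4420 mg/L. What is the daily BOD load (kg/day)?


Formula: BOD_load = volume * conc / 1000
Substituting: BOD_load = 415.8510 * 3235.4420 / 1000
Result: 1345.4618 kg/day


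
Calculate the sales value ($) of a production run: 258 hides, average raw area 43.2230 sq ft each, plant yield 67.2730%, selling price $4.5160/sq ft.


Raw_total = N * avg_area = 258 * 43.2230 = 11151.5340 sq ft
Finished = Raw_total * yield / 100 = 11151.5340 * 67.2730 / 100 = 7501.9715 sq ft
Value = Finished * price = 7501.9715 * 4.5160 = 33878.9031 $


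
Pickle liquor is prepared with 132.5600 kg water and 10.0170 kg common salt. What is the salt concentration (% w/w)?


Formula: Conc = salt / (water + salt) * 100
Substituting: Conc = 10.0170 / (132.5600 + 10.0170) * 100
Result: 7.0257 %


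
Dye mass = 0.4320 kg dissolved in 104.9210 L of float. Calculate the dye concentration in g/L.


Formula: Conc = dye_mass(kg) / volume(L) * 1000
Substituting: Conc = 0.4320 / 104.9210 * 1000
Result: 4.1174 g/L


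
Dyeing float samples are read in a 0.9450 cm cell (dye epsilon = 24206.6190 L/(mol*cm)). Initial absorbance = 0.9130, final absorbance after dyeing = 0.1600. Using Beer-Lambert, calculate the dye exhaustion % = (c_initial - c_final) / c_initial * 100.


c_initial = A_i / (epsilon * l) = 0.9130 / (24206.6190 * 0.9450) = 3.9912e-05 mol/L
c_final = A_f / (epsilon * l) = 0.1600 / (24206.6190 * 0.9450) = 6.9945e-06 mol/L
Exhaustion = (c_initial - c_final) / c_initial * 100 = (3.9912e-05 - 6.9945e-06) / 3.9912e-05 * 100 = 82.4754 %


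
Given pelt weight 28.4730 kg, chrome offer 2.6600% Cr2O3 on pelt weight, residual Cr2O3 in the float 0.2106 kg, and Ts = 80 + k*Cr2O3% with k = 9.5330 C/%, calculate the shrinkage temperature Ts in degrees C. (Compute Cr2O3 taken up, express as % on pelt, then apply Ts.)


Offered = pelt * offer_pct / 100 = 28.4730 * 2.6600 / 100 = 0.7574 kg
Uptake = offered - residual = 0.7574 - 0.2106 = 0.5468 kg
Cr2O3% on pelt = uptake / pelt * 100 = 0.5468 / 28.4730 * 100 = 1.9204 %
Ts = 80 + k * Cr2O3% = 80 + 9.5330 * 1.9204 = 98.3067 C


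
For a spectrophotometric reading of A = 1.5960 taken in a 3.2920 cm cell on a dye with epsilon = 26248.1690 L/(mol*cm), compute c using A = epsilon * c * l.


Formula: c = A / (epsilon * l)
Substituting: c = 1.5960 / (26248.1690 * 3.2920)
Result: 1.8470e-05 mol/L


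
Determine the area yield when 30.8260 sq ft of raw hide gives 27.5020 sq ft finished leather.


Formula: Yield = finished / raw * 100
Substituting: Yield = 27.5020 / 30.8260 * 100
Result: 89.2169 %


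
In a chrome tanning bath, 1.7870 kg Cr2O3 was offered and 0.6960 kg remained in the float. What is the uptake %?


Formula: Uptake = (offered - residual) / offered * 100
Substituting: Uptake = (1.7870 - 0.6960) / 1.7870 * 100
Result: 61.0520 %


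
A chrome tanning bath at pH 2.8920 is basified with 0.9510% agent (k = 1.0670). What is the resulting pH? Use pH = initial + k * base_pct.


Formula: pH_final = pH_initial + k * base_pct
Substituting: pH_final = 2.8920 + 1.0670 * 0.9510
Result: 3.9067


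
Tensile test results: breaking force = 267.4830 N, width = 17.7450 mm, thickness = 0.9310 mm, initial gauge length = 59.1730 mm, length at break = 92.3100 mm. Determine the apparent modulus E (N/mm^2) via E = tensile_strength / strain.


TS = F / (w * t) = 267.4830 / (17.7450 * 0.9310) = 16.1909 N/mm^2
strain = (Lf - L0) / L0 = (92.3100 - 59.1730) / 59.1730 = 0.5600
E = TS / strain = 16.1909 / 0.5600 = 28.9122 N/mm^2


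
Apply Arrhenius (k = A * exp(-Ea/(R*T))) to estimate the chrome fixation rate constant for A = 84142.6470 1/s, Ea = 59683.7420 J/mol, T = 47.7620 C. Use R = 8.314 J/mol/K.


T_K = T_C + 273.15 = 47.7620 + 273.15 = 320.9120 K
exponent = -Ea / (R * T_K) = -59683.7420 / (8.314 * 320.9120) = -22.3697
k = A * exp(exponent) = 84142.6470 * exp(-22.3697) = 1.6217e-05 1/s


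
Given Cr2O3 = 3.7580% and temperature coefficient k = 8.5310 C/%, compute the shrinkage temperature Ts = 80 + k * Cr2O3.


Formula: Ts = 80 + k * Cr2O3
Substituting: Ts = 80 + 8.5310 * 3.7580
Result: 112.0595 C


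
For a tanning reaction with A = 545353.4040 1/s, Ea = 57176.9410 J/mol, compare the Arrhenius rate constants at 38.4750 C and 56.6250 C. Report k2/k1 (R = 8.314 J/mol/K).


T1 = 38.4750 + 273.15 = 311.6250 K; T2 = 56.6250 + 273.15 = 329.7750 K
k1 = A * exp(-Ea/(R*T1)) = 545353.4040 * exp(-57176.9410/(8.314*311.6250)) = 1.4201e-04 1/s
k2 = A * exp(-Ea/(R*T2)) = 545353.4040 * exp(-57176.9410/(8.314*329.7750)) = 4.7843e-04 1/s
k2/k1 = 4.7843e-04 / 1.4201e-04 = 3.3690


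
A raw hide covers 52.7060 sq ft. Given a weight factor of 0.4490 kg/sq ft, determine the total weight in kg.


Formula: Weight = area * weight_per_sqft
Substituting: Weight = 52.7060 * 0.4490
Result: 23.6650 kg


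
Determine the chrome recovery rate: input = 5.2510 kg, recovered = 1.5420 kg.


Formula: Recovery = recovered / input * 100
Substituting: Recovery = 1.5420 / 5.2510 * 100
Result: 29.3658 %


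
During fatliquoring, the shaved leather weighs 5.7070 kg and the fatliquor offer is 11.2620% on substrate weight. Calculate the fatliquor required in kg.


Formula: Fat = substrate * pct / 100
Substituting: Fat = 5.7070 * 11.2620 / 100
Result: 0.6427 kg


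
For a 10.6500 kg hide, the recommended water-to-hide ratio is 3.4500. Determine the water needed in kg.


Formula: Water = hide_weight * ratio
Substituting: Water = 10.6500 * 3.4500
Result: 36.7425 kg


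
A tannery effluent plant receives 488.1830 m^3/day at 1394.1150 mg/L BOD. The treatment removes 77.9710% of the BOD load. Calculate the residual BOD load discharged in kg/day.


Load_in = volume * conc / 1000 = 488.1830 * 1394.1150 / 1000 = 680.5832 kg/day
Removed = Load_in * eff / 100 = 680.5832 * 77.9710 / 100 = 530.6576 kg/day
Load_out = Load_in - Removed = 680.5832 - 530.6576 = 149.9257 kg/day


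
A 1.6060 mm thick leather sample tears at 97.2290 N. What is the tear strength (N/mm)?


Formula: Tear strength = force / thickness
Substituting: Tear strength = 97.2290 / 1.6060
Result: 60.5411 N/mm


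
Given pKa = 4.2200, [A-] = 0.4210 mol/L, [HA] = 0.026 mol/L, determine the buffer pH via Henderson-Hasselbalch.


ratio = [A-] / [HA] = 0.4210 / 0.026 = 16.1923
log10(ratio) = 1.2093
pH = pKa + log10(ratio) = 4.2200 + 1.2093 = 5.4293


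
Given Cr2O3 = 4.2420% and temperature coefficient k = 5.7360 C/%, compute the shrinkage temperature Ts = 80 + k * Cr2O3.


Formula: Ts = 80 + k * Cr2O3
Substituting: Ts = 80 + 5.7360 * 4.2420
Result: 104.3321 C


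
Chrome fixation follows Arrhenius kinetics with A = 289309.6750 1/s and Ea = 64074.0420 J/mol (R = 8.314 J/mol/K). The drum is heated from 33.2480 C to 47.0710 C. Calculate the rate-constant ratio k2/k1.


T1 = 33.2480 + 273.15 = 306.3980 K; T2 = 47.0710 + 273.15 = 320.2210 K
k1 = A * exp(-Ea/(R*T1)) = 289309.6750 * exp(-64074.0420/(8.314*306.3980)) = 3.4486e-06 1/s
k2 = A * exp(-Ea/(R*T2)) = 289309.6750 * exp(-64074.0420/(8.314*320.2210)) = 1.0214e-05 1/s
k2/k1 = 1.0214e-05 / 3.4486e-06 = 2.9617


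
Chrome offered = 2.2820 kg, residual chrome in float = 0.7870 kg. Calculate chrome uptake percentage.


Formula: Uptake = (offered - residual) / offered * 100
Substituting: Uptake = (2.2820 - 0.7870) / 2.2820 * 100
Result: 65.5127 %


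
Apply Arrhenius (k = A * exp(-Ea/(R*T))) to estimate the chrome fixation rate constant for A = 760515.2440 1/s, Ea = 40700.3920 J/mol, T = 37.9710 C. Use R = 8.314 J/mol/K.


T_K = T_C + 273.15 = 37.9710 + 273.15 = 311.1210 K
exponent = -Ea / (R * T_K) = -40700.3920 / (8.314 * 311.1210) = -15.7347
k = A * exp(exponent) = 760515.2440 * exp(-15.7347) = 0.1116 1/s


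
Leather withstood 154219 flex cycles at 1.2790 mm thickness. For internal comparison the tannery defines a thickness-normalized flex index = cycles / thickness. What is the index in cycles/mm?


Formula: Index = cycles / thickness
Substituting: Index = 154219 / 1.2790
Result: 120577.7952 cycles/mm


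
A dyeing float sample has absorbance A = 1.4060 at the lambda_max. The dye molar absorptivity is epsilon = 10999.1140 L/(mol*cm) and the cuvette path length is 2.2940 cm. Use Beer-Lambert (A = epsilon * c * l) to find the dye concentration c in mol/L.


Formula: c = A / (epsilon * l)
Substituting: c = 1.4060 / (10999.1140 * 2.2940)
Result: 5.5723e-05 mol/L


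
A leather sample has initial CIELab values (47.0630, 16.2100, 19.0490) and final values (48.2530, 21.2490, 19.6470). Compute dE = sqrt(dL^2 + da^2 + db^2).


dL = 1.1900, da = 5.0390, db = 0.5980
dE = sqrt(1.1900^2 + 5.0390^2 + 0.5980^2) = 5.2120


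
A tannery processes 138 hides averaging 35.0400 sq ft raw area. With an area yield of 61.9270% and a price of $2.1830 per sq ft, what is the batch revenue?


Raw_total = N * avg_area = 138 * 35.0400 = 4835.5200 sq ft
Finished = Raw_total * yield / 100 = 4835.5200 * 61.9270 / 100 = 2994.4925 sq ft
Value = Finished * price = 2994.4925 * 2.1830 = 6536.9771 $


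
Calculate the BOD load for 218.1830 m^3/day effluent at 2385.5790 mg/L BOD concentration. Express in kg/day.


Formula: BOD_load = volume * conc / 1000
Substituting: BOD_load = 218.1830 * 2385.5790 / 1000
Result: 520.4928 kg/day


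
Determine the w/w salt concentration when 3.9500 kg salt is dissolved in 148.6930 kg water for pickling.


Formula: Conc = salt / (water + salt) * 100
Substituting: Conc = 3.9500 / (148.6930 + 3.9500) * 100
Result: 2.5877 %


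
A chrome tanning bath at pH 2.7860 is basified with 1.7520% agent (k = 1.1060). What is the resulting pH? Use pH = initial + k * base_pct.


Formula: pH_final = pH_initial + k * base_pct
Substituting: pH_final = 2.7860 + 1.1060 * 1.7520
Result: 4.7237


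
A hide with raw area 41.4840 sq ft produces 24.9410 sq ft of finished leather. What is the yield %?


Formula: Yield = finished / raw * 100
Substituting: Yield = 24.9410 / 41.4840 * 100
Result: 60.1220 %


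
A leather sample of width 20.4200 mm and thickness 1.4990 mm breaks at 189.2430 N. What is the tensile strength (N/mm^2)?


Formula: TS = force / (width * thickness)
Substituting: TS = 189.2430 / (20.4200 * 1.4990)
Result: 6.1825 N/mm^2


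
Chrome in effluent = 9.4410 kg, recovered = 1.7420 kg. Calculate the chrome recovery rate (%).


Formula: Recovery = recovered / input * 100
Substituting: Recovery = 1.7420 / 9.4410 * 100
Result: 18.4514 %


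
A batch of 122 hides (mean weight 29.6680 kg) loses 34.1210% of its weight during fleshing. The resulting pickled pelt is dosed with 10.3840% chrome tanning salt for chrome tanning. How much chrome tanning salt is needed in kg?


Total_raw = N * avg_wt = 122 * 29.6680 = 3619.4960 kg
Substrate = Total_raw * (1 - loss/100) = 3619.4960 * (1 - 34.1210/100) = 2384.4878 kg
Chrome = Substrate * pct / 100 = 2384.4878 * 10.3840 / 100 = 247.6052 kg


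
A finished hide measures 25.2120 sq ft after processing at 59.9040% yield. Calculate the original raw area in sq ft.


Formula: raw = finished * 100 / yield
Substituting: raw = 25.2120 * 100 / 59.9040
Result: 42.0873 sq ft


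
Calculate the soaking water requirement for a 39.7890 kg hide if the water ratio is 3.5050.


Formula: Water = hide_weight * ratio
Substituting: Water = 39.7890 * 3.5050
Result: 139.4604 kg


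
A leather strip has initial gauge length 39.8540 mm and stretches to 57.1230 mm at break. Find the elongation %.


Formula: Elongation = (Lf - L0) / L0 * 100
Substituting: Elongation = (57.1230 - 39.8540) / 39.8540 * 100
Result: 43.3307 %


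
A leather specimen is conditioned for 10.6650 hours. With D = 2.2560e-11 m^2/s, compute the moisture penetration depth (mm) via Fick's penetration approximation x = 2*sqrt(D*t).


t = 10.6650 hr * 3600 = 38394.0000 s
D * t = 2.2560e-11 * 38394.0000 = 8.6617e-07
x = 2 * sqrt(D*t) = 2 * sqrt(8.6617e-07) = 0.00186136 m = 1.8614 mm


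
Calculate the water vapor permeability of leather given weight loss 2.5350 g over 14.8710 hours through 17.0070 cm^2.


Formula: WVP = loss / (area * time)
Substituting: WVP = 2.5350 / (17.0070 * 14.8710)
Result: 0.0100233 g/(cm^2*hr)


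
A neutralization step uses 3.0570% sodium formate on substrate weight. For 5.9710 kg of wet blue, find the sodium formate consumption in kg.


Formula: Neutralizer = substrate * pct / 100
Substituting: Neutralizer = 5.9710 * 3.0570 / 100
Result: 0.1825 kg


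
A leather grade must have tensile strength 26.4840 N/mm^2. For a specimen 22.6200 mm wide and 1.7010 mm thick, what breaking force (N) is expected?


Formula: F = TS * w * t
Substituting: F = 26.4840 * 22.6200 * 1.7010
Result: 1019.0148 N


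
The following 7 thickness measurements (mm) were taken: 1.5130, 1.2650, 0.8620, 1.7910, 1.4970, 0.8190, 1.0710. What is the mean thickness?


Formula: Average = sum / n
Substituting: Average = 8.8180 / 7
Result: 1.2597 mm


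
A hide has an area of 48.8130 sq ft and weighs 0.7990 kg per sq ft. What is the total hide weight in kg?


Formula: Weight = area * weight_per_sqft
Substituting: Weight = 48.8130 * 0.7990
Result: 39.0016 kg


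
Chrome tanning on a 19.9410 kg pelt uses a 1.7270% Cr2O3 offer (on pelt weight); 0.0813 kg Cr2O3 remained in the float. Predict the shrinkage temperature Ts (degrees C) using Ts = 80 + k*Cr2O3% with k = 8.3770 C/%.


Offered = pelt * offer_pct / 100 = 19.9410 * 1.7270 / 100 = 0.3444 kg
Uptake = offered - residual = 0.3444 - 0.0813 = 0.2631 kg
Cr2O3% on pelt = uptake / pelt * 100 = 0.2631 / 19.9410 * 100 = 1.3193 %
Ts = 80 + k * Cr2O3% = 80 + 8.3770 * 1.3193 = 91.0518 C


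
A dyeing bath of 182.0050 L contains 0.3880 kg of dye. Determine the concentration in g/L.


Formula: Conc = dye_mass(kg) / volume(L) * 1000
Substituting: Conc = 0.3880 / 182.0050 * 1000
Result: 2.1318 g/L


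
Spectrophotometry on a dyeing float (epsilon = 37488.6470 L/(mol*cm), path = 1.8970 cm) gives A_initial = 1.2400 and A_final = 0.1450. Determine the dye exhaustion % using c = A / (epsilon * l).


c_initial = A_i / (epsilon * l) = 1.2400 / (37488.6470 * 1.8970) = 1.7436e-05 mol/L
c_final = A_f / (epsilon * l) = 0.1450 / (37488.6470 * 1.8970) = 2.0389e-06 mol/L
Exhaustion = (c_initial - c_final) / c_initial * 100 = (1.7436e-05 - 2.0389e-06) / 1.7436e-05 * 100 = 88.3065 %


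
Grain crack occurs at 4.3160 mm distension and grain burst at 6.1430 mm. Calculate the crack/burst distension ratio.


Formula: Ratio = crack / burst
Substituting: Ratio = 4.3160 / 6.1430
Result: 0.7026


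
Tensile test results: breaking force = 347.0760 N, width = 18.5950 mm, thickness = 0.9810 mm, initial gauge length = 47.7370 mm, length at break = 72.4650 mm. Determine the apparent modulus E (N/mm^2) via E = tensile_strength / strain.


TS = F / (w * t) = 347.0760 / (18.5950 * 0.9810) = 19.0265 N/mm^2
strain = (Lf - L0) / L0 = (72.4650 - 47.7370) / 47.7370 = 0.5180
E = TS / strain = 19.0265 / 0.5180 = 36.7304 N/mm^2


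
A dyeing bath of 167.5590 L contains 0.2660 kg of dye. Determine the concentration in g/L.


Formula: Conc = dye_mass(kg) / volume(L) * 1000
Substituting: Conc = 0.2660 / 167.5590 * 1000
Result: 1.5875 g/L


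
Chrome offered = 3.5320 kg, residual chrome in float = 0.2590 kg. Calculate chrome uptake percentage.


Formula: Uptake = (offered - residual) / offered * 100
Substituting: Uptake = (3.5320 - 0.2590) / 3.5320 * 100
Result: 92.6670 %


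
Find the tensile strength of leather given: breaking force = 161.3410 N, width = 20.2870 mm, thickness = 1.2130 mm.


Formula: TS = force / (width * thickness)
Substituting: TS = 161.3410 / (20.2870 * 1.2130)
Result: 6.5564 N/mm^2


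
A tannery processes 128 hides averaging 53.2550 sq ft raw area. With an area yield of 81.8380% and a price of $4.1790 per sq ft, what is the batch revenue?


Raw_total = N * avg_area = 128 * 53.2550 = 6816.6400 sq ft
Finished = Raw_total * yield / 100 = 6816.6400 * 81.8380 / 100 = 5578.6018 sq ft
Value = Finished * price = 5578.6018 * 4.1790 = 23312.9771 $


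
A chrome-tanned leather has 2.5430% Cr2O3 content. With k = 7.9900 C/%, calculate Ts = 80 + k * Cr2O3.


Formula: Ts = 80 + k * Cr2O3
Substituting: Ts = 80 + 7.9900 * 2.5430
Result: 100.3186 C


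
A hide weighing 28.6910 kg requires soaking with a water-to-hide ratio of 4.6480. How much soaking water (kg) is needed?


Formula: Water = hide_weight * ratio
Substituting: Water = 28.6910 * 4.6480
Result: 133.3558 kg
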